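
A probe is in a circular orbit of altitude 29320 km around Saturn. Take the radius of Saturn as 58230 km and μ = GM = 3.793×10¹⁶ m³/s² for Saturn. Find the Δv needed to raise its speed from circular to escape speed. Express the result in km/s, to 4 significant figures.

Δv ≈ 8.622 km/s

r = 58230 + 29320 = 87550 km = 8.7550×10⁷ m.
Circular speed v_c = √(μ/r) = 20810 m/s.
Escape speed v_esc = √(2μ/r) = √2 × v_c = 29440 m/s.
Δv = v_esc − v_c = 8622 m/s = 8.622 km/s.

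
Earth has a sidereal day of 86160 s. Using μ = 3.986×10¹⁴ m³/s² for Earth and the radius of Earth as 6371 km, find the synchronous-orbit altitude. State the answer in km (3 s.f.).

A synchronous orbit has period T, so by Kepler's third law a = (μT²/4π²)^(1/3).
μT²/4π² = 3.986×10¹⁴ × (8.616×10⁴)² / 39.48 = 7.495×10²² m³.
a = 4.216×10⁷ m = 42163 km.
Altitude h = a − R = 42163 − 6371 = 35792 km.

h_sync ≈ 35800 km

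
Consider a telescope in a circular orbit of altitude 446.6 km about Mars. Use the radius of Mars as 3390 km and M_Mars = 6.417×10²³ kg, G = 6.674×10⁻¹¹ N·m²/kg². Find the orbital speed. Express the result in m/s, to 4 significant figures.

v ≈ 3341 m/s

μ = GM = 6.674×10⁻¹¹ × 6.417×10²³ = 4.283×10¹³ m³/s².
r = 3390 + 446.6 = 3836.6 km = 3.8366×10⁶ m.
For a circular orbit v = √(μ/r) = √(4.283×10¹³ / 3.837×10⁶) = √(1.116×10⁷) = 3341 m/s.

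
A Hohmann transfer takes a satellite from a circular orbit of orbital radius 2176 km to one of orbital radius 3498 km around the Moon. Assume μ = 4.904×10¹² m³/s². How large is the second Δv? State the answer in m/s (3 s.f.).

r₁ = 2176 km = 2.176×10⁶ m.
r₂ = 3498 km = 3.498×10⁶ m.
Transfer ellipse a_t = (r₁ + r₂)/2 = 2.837×10⁶ m.
At r₁: circular v_c1 = √(μ/r₁) = 1501 m/s; transfer-perilune v_p = √[μ(2/r₁ − 1/a_t)] = 1667 m/s.
At r₂: circular v_c2 = √(μ/r₂) = 1184 m/s; transfer-apolune v_a = √[μ(2/r₂ − 1/a_t)] = 1037 m/s.
Δv₂ = v_c2 − v_a = 147.1 m/s.

Δv ≈ 147 m/s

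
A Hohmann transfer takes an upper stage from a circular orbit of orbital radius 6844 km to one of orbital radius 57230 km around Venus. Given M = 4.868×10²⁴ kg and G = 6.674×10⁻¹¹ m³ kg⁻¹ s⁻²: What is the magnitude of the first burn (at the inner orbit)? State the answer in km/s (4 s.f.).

μ = GM = 6.674×10⁻¹¹ × 4.868×10²⁴ = 3.249×10¹⁴ m³/s².
r₁ = 6844 km = 6.844×10⁶ m.
r₂ = 57230 km = 5.723×10⁷ m.
Transfer ellipse a_t = (r₁ + r₂)/2 = 3.204×10⁷ m.
At r₁: circular v_c1 = √(μ/r₁) = 6890 m/s; transfer-periapsis v_p = √[μ(2/r₁ − 1/a_t)] = 9209 m/s.
Δv₁ = v_p − v_c1 = 2319 m/s.
= 2.319 km/s.

Δv ≈ 2.319 km/s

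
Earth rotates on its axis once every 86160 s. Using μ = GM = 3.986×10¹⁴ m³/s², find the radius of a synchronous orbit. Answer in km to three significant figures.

r_sync ≈ 42200 km

A synchronous orbit has period T, so by Kepler's third law a = (μT²/4π²)^(1/3).
μT²/4π² = 3.986×10¹⁴ × (8.616×10⁴)² / 39.48 = 7.495×10²² m³.
a = 4.216×10⁷ m = 42163 km.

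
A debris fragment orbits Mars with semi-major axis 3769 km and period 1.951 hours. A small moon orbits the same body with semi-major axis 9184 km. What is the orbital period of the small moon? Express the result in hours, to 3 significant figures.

T₂ ≈ 7.42 hours

Kepler's third law: T² ∝ a³, so T₂ = T₁ (a₂/a₁)^(3/2).
a₂/a₁ = 2.437, (a₂/a₁)^(3/2) = 3.804.
T₂ = 1.951 × 3.804 = 7.421 hours.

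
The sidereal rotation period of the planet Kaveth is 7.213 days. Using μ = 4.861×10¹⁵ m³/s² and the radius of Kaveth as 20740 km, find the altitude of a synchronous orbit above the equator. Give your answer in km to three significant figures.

T = 7.213 days = 6.232×10⁵ s.
A synchronous orbit has period T, so by Kepler's third law a = (μT²/4π²)^(1/3).
μT²/4π² = 4.861×10¹⁵ × (6.232×10⁵)² / 39.48 = 4.782×10²⁵ m³.
a = 3.630×10⁸ m = 3.6297×10⁵ km.
Altitude h = a − R = 3.6297×10⁵ − 20740 = 3.4223×10⁵ km.

h_sync ≈ 3.42×10⁵ km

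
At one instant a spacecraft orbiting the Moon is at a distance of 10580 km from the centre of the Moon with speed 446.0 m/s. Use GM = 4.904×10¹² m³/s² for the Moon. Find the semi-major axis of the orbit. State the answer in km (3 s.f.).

r = 1.058×10⁷ m.
Specific orbital energy ε = v²/2 − μ/r = (446.0)²/2 − 4.904×10¹²/1.058×10⁷ = -3.641×10⁵ J/kg.
Since ε = −μ/(2a), a = −μ/(2ε) = 6.735×10⁶ m = 6735.2 km.

a ≈ 6740 km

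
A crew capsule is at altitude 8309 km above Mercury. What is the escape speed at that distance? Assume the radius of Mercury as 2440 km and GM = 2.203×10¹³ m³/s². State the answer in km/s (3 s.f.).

v_esc ≈ 2.02 km/s

r = 2440 + 8309 = 10749 km = 1.0749×10⁷ m.
Escape speed v_esc = √(2μ/r) = √(2 × 2.203×10¹³ / 1.075×10⁷) = √(4.099×10⁶) = 2025 m/s.
= 2.025 km/s.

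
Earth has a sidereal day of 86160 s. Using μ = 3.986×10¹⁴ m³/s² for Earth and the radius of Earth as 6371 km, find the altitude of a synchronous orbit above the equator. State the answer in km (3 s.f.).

A synchronous orbit has period T, so by Kepler's third law a = (μT²/4π²)^(1/3).
μT²/4π² = 3.986×10¹⁴ × (8.616×10⁴)² / 39.48 = 7.495×10²² m³.
a = 4.216×10⁷ m = 42163 km.
Altitude h = a − R = 42163 − 6371 = 35792 km.

h_sync ≈ 35800 km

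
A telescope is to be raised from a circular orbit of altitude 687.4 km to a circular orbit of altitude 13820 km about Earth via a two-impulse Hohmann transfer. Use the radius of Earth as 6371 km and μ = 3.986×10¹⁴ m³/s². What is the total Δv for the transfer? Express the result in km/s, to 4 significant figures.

Δv_total ≈ 2.878 km/s

r₁ = 6371 + 687.4 = 7058.4 km = 7.0584×10⁶ m.
r₂ = 6371 + 13820 = 20191 km = 2.0191×10⁷ m.
Transfer ellipse a_t = (r₁ + r₂)/2 = 1.362×10⁷ m.
At r₁: circular v_c1 = √(μ/r₁) = 7515 m/s; transfer-perigee v_p = √[μ(2/r₁ − 1/a_t)] = 9148 m/s.
Δv₁ = v_p − v_c1 = 1633 m/s.
At r₂: circular v_c2 = √(μ/r₂) = 4443 m/s; transfer-apogee v_a = √[μ(2/r₂ − 1/a_t)] = 3198 m/s.
Δv₂ = v_c2 − v_a = 1245 m/s.
Total Δv = Δv₁ + Δv₂ = 2878 m/s = 2.878 km/s.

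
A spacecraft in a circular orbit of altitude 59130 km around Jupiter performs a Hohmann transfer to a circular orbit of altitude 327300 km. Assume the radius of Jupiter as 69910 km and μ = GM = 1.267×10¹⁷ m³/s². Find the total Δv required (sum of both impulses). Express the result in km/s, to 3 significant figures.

r₁ = 69910 + 59130 = 129040 km = 1.2904×10⁸ m.
r₂ = 69910 + 327300 = 397210 km = 3.9721×10⁸ m.
Transfer ellipse a_t = (r₁ + r₂)/2 = 2.631×10⁸ m.
At r₁: circular v_c1 = √(μ/r₁) = 31330 m/s; transfer-perijove v_p = √[μ(2/r₁ − 1/a_t)] = 38500 m/s.
Δv₁ = v_p − v_c1 = 7165 m/s.
At r₂: circular v_c2 = √(μ/r₂) = 17860 m/s; transfer-apojove v_a = √[μ(2/r₂ − 1/a_t)] = 12510 m/s.
Δv₂ = v_c2 − v_a = 5353 m/s.
Total Δv = Δv₁ + Δv₂ = 12520 m/s = 12.52 km/s.

Δv_total ≈ 12.5 km/s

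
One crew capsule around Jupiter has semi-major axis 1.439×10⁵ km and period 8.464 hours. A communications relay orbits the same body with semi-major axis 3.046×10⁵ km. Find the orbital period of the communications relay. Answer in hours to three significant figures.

Kepler's third law: T² ∝ a³, so T₂ = T₁ (a₂/a₁)^(3/2).
a₂/a₁ = 2.117, (a₂/a₁)^(3/2) = 3.080.
T₂ = 8.464 × 3.080 = 26.07 hours.

T₂ ≈ 26.1 hours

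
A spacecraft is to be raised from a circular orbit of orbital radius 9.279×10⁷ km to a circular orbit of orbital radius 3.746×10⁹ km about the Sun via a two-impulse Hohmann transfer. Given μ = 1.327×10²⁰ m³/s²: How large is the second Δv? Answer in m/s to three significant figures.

Δv ≈ 4640 m/s

r₁ = 9.279×10⁷ km = 9.279×10¹⁰ m.
r₂ = 3.746×10⁹ km = 3.746×10¹² m.
Transfer ellipse a_t = (r₁ + r₂)/2 = 1.919×10¹² m.
At r₁: circular v_c1 = √(μ/r₁) = 37820 m/s; transfer-perihelion v_p = √[μ(2/r₁ − 1/a_t)] = 52830 m/s.
At r₂: circular v_c2 = √(μ/r₂) = 5952 m/s; transfer-aphelion v_a = √[μ(2/r₂ − 1/a_t)] = 1309 m/s.
Δv₂ = v_c2 − v_a = 4643 m/s.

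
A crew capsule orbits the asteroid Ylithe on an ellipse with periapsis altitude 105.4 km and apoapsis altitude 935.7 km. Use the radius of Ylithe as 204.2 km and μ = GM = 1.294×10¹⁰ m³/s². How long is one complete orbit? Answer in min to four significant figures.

r_p = 204.2 + 105.4 = 309.60 km = 3.0960×10⁵ m.
r_a = 204.2 + 935.7 = 1139.9 km = 1.1399×10⁶ m.
Semi-major axis a = (r_p + r_a)/2 = (309.60 + 1139.9)/2 = 724.75 km = 7.248×10⁵ m.
By Kepler's third law T = 2π√(a³/μ) = 2π × 5.424×10³ = 3.408×10⁴ s.
= 568.0 min.

T ≈ 568.0 min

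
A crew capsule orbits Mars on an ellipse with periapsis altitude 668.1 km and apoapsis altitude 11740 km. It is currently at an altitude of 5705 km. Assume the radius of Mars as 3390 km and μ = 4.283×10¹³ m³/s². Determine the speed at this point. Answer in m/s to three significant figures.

r_p = 3390 + 668.1 = 4058.1 km = 4.0581×10⁶ m.
r_a = 3390 + 11740 = 15130 km = 1.5130×10⁷ m.
r = 3390 + 5705 = 9095.0 km = 9.095×10⁶ m.
Semi-major axis a = (r_p + r_a)/2 = 9594.0 km = 9.594×10⁶ m.
Vis-viva: v² = μ(2/r − 1/a) = 4.283×10¹³ × (2.199×10⁻⁷ − 1.042×10⁻⁷) = 4.954×10⁶ m²/s².
v = 2226 m/s.

v ≈ 2230 m/s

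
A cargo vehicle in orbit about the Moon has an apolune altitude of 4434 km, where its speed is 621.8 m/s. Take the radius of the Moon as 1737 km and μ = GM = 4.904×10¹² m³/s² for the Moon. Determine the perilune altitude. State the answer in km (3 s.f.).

perilune altitude ≈ 247 km

r_a = 1737 + 4434 = 6171.0 km = 6.171×10⁶ m.
Specific energy ε = v²/2 − μ/r = -6.014×10⁵ J/kg, so a = −μ/(2ε) = 4.077×10⁶ m.
The apsides satisfy r_p + r_a = 2a, so the perilune radius is 2a − r_a = 1.984×10⁶ m = 1983.8 km.
Perilune altitude = 1983.8 − 1737 = 246.75 km.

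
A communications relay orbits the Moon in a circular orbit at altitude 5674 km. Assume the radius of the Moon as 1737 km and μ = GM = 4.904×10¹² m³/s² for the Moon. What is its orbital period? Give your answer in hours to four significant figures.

r = 1737 + 5674 = 7411.0 km = 7.4110×10⁶ m.
Kepler's third law: T = 2π√(r³/μ) = 2π√((7.411×10⁶)³ / 4.904×10¹²).
r³/μ = 8.300×10⁷ s², so T = 2π × 9.110×10³ = 5.724×10⁴ s.
Converting: 5.724×10⁴ s ÷ 3600 = 15.90 hours.

T ≈ 15.90 hours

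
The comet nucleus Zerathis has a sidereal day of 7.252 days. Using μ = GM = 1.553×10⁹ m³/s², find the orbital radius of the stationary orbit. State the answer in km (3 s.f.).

r_sync ≈ 2490 km

T = 7.252 days = 6.266×10⁵ s.
A synchronous orbit has period T, so by Kepler's third law a = (μT²/4π²)^(1/3).
μT²/4π² = 1.553×10⁹ × (6.266×10⁵)² / 39.48 = 1.544×10¹⁹ m³.
a = 2.490×10⁶ m = 2490.3 km.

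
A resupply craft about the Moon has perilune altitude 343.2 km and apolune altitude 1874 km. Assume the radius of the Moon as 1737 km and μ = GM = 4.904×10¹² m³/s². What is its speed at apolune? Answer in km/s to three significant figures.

v ≈ 0.996 km/s

r_p = 1737 + 343.2 = 2080.2 km = 2.0802×10⁶ m.
r_a = 1737 + 1874 = 3611.0 km = 3.6110×10⁶ m.
Semi-major axis a = (r_p + r_a)/2 = 2845.6 km = 2.846×10⁶ m.
Vis-viva: v² = μ(2/r − 1/a) = 4.904×10¹² × (5.539×10⁻⁷ − 3.514×10⁻⁷) = 9.928×10⁵ m²/s².
v = 996.4 m/s = 0.9964 km/s.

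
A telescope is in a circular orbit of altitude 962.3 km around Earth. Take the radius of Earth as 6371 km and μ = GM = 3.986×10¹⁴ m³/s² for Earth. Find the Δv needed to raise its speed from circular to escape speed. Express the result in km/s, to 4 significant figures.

r = 6371 + 962.3 = 7333.3 km = 7.3333×10⁶ m.
Circular speed v_c = √(μ/r) = 7373 m/s.
Escape speed v_esc = √(2μ/r) = √2 × v_c = 10430 m/s.
Δv = v_esc − v_c = 3054 m/s = 3.054 km/s.

Δv ≈ 3.054 km/s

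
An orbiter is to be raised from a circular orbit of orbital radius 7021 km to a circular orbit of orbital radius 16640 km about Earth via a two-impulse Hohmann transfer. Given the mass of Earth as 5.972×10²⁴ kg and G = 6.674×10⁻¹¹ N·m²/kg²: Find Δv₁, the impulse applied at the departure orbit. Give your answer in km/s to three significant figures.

μ = GM = 6.674×10⁻¹¹ × 5.972×10²⁴ = 3.986×10¹⁴ m³/s².
r₁ = 7021 km = 7.021×10⁶ m.
r₂ = 16640 km = 1.664×10⁷ m.
Transfer ellipse a_t = (r₁ + r₂)/2 = 1.183×10⁷ m.
At r₁: circular v_c1 = √(μ/r₁) = 7534 m/s; transfer-perigee v_p = √[μ(2/r₁ − 1/a_t)] = 8936 m/s.
Δv₁ = v_p − v_c1 = 1401 m/s.
= 1.401 km/s.

Δv ≈ 1.40 km/s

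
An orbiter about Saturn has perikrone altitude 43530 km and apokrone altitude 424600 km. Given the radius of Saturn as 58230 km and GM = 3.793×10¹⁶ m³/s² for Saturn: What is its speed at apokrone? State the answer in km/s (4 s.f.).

r_p = 58230 + 43530 = 101760 km = 1.0176×10⁸ m.
r_a = 58230 + 424600 = 482830 km = 4.8283×10⁸ m.
Semi-major axis a = (r_p + r_a)/2 = 2.9230×10⁵ km = 2.923×10⁸ m.
Vis-viva: v² = μ(2/r − 1/a) = 3.793×10¹⁶ × (4.142×10⁻⁹ − 3.421×10⁻⁹) = 2.735×10⁷ m²/s².
v = 5230 m/s = 5.230 km/s.

v ≈ 5.230 km/s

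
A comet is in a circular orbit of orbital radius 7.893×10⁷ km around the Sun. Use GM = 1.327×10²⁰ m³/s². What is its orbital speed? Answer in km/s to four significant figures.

r = 7.893×10⁷ km = 7.893×10¹⁰ m.
For a circular orbit v = √(μ/r) = √(1.327×10²⁰ / 7.893×10¹⁰) = √(1.681×10⁹) = 41000 m/s.
That is 41.00 km/s.

v ≈ 41.00 km/s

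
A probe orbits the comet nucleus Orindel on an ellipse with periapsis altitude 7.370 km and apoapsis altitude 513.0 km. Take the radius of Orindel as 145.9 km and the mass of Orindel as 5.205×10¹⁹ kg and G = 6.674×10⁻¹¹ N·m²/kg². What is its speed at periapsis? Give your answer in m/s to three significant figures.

v ≈ 192 m/s

μ = GM = 6.674×10⁻¹¹ × 5.205×10¹⁹ = 3.474×10⁹ m³/s².
r_p = 145.9 + 7.370 = 153.27 km = 1.5327×10⁵ m.
r_a = 145.9 + 513.0 = 658.90 km = 6.5890×10⁵ m.
Semi-major axis a = (r_p + r_a)/2 = 406.08 km = 4.061×10⁵ m.
Vis-viva: v² = μ(2/r − 1/a) = 3.474×10⁹ × (1.305×10⁻⁵ − 2.463×10⁻⁶) = 3.677×10⁴ m²/s².
v = 191.8 m/s.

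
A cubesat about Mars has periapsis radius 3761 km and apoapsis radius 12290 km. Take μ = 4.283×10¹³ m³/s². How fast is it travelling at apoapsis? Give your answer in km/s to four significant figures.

v ≈ 1.278 km/s

Semi-major axis a = (r_p + r_a)/2 = 8025.5 km = 8.026×10⁶ m.
Vis-viva: v² = μ(2/r − 1/a) = 4.283×10¹³ × (1.627×10⁻⁷ − 1.246×10⁻⁷) = 1.633×10⁶ m²/s².
v = 1278 m/s = 1.278 km/s.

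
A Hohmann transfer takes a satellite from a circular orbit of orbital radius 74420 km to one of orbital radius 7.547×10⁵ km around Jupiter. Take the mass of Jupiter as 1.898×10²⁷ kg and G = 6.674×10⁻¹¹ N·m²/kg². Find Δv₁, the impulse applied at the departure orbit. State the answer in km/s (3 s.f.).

Δv ≈ 14.4 km/s

μ = GM = 6.674×10⁻¹¹ × 1.898×10²⁷ = 1.267×10¹⁷ m³/s².
r₁ = 74420 km = 7.442×10⁷ m.
r₂ = 7.547×10⁵ km = 7.547×10⁸ m.
Transfer ellipse a_t = (r₁ + r₂)/2 = 4.146×10⁸ m.
At r₁: circular v_c1 = √(μ/r₁) = 41260 m/s; transfer-perijove v_p = √[μ(2/r₁ − 1/a_t)] = 55670 m/s.
Δv₁ = v_p − v_c1 = 14410 m/s.
= 14.41 km/s.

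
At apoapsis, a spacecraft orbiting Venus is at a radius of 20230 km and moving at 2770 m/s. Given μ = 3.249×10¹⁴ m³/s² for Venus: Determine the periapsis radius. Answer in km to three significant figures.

periapsis radius ≈ 6350 km

r_a = 2.023×10⁷ m.
Specific energy ε = v²/2 − μ/r = -1.222×10⁷ J/kg, so a = −μ/(2ε) = 1.329×10⁷ m.
The apsides satisfy r_p + r_a = 2a, so the periapsis radius is 2a − r_a = 6.349×10⁶ m = 6349.2 km.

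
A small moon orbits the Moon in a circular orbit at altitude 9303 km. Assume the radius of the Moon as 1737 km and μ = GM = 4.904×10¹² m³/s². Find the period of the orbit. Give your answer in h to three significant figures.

T ≈ 28.9 h

r = 1737 + 9303 = 11040 km = 1.1040×10⁷ m.
Kepler's third law: T = 2π√(r³/μ) = 2π√((1.104×10⁷)³ / 4.904×10¹²).
r³/μ = 2.744×10⁸ s², so T = 2π × 1.656×10⁴ = 1.041×10⁵ s.
Converting: 1.041×10⁵ s ÷ 3600 = 28.91 h.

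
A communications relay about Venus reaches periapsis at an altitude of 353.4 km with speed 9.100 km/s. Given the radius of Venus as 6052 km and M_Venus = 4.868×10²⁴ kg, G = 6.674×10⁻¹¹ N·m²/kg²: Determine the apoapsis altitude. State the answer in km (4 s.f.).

apoapsis altitude ≈ 22420 km

μ = GM = 6.674×10⁻¹¹ × 4.868×10²⁴ = 3.249×10¹⁴ m³/s².
r_p = 6052 + 353.4 = 6405.4 km = 6.405×10⁶ m.
Specific energy ε = v²/2 − μ/r = -9.316×10⁶ J/kg, so a = −μ/(2ε) = 1.744×10⁷ m.
The apsides satisfy r_p + r_a = 2a, so the apoapsis radius is 2a − r_p = 2.847×10⁷ m = 28468 km.
Apoapsis altitude = 28468 − 6052 = 22416 km.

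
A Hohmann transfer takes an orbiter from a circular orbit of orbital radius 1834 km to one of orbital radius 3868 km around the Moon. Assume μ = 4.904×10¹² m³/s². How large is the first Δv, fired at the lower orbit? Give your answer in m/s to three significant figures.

Δv ≈ 269 m/s

r₁ = 1834 km = 1.834×10⁶ m.
r₂ = 3868 km = 3.868×10⁶ m.
Transfer ellipse a_t = (r₁ + r₂)/2 = 2.851×10⁶ m.
At r₁: circular v_c1 = √(μ/r₁) = 1635 m/s; transfer-perilune v_p = √[μ(2/r₁ − 1/a_t)] = 1905 m/s.
Δv₁ = v_p − v_c1 = 269.5 m/s.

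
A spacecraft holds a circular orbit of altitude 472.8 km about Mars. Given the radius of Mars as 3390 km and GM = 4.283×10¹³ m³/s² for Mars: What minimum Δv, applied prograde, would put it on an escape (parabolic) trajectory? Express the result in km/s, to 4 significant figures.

Δv ≈ 1.379 km/s

r = 3390 + 472.8 = 3862.8 km = 3.8628×10⁶ m.
Circular speed v_c = √(μ/r) = 3330 m/s.
Escape speed v_esc = √(2μ/r) = √2 × v_c = 4709 m/s.
Δv = v_esc − v_c = 1379 m/s = 1.379 km/s.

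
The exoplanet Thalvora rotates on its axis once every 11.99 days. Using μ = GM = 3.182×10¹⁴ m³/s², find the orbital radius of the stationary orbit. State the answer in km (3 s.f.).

T = 11.99 days = 1.036×10⁶ s.
A synchronous orbit has period T, so by Kepler's third law a = (μT²/4π²)^(1/3).
μT²/4π² = 3.182×10¹⁴ × (1.036×10⁶)² / 39.48 = 8.650×10²⁴ m³.
a = 2.053×10⁸ m = 2.0527×10⁵ km.

r_sync ≈ 2.05×10⁵ km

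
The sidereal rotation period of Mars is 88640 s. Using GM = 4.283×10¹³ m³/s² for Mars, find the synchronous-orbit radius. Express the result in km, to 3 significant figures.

A synchronous orbit has period T, so by Kepler's third law a = (μT²/4π²)^(1/3).
μT²/4π² = 4.283×10¹³ × (8.864×10⁴)² / 39.48 = 8.524×10²¹ m³.
a = 2.043×10⁷ m = 20428 km.

r_sync ≈ 20400 km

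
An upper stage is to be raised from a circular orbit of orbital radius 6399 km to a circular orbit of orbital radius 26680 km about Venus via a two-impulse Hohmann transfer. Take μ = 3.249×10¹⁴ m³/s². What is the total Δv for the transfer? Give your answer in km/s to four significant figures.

Δv_total ≈ 3.244 km/s

r₁ = 6399 km = 6.399×10⁶ m.
r₂ = 26680 km = 2.668×10⁷ m.
Transfer ellipse a_t = (r₁ + r₂)/2 = 1.654×10⁷ m.
At r₁: circular v_c1 = √(μ/r₁) = 7126 m/s; transfer-periapsis v_p = √[μ(2/r₁ − 1/a_t)] = 9050 m/s.
Δv₁ = v_p − v_c1 = 1924 m/s.
At r₂: circular v_c2 = √(μ/r₂) = 3490 m/s; transfer-apoapsis v_a = √[μ(2/r₂ − 1/a_t)] = 2171 m/s.
Δv₂ = v_c2 − v_a = 1319 m/s.
Total Δv = Δv₁ + Δv₂ = 3244 m/s = 3.244 km/s.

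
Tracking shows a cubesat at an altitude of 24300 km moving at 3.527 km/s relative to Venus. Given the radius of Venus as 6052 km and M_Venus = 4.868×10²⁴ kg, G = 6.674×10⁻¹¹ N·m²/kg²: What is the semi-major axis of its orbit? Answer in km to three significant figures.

a ≈ 36200 km

μ = GM = 6.674×10⁻¹¹ × 4.868×10²⁴ = 3.249×10¹⁴ m³/s².
r = 6052 + 24300 = 30352 km = 3.035×10⁷ m.
Specific orbital energy ε = v²/2 − μ/r = (3527)²/2 − 3.249×10¹⁴/3.035×10⁷ = -4.484×10⁶ J/kg.
Since ε = −μ/(2a), a = −μ/(2ε) = 3.623×10⁷ m = 36226 km.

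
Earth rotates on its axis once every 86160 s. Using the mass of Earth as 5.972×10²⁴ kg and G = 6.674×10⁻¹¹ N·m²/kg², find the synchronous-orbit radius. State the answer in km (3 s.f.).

μ = GM = 6.674×10⁻¹¹ × 5.972×10²⁴ = 3.986×10¹⁴ m³/s².
A synchronous orbit has period T, so by Kepler's third law a = (μT²/4π²)^(1/3).
μT²/4π² = 3.986×10¹⁴ × (8.616×10⁴)² / 39.48 = 7.495×10²² m³.
a = 4.216×10⁷ m = 42162 km.

r_sync ≈ 42200 km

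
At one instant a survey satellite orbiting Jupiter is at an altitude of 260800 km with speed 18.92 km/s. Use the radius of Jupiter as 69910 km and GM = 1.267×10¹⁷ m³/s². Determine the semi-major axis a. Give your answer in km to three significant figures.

r = 69910 + 260800 = 3.3071×10⁵ km = 3.307×10⁸ m.
Specific orbital energy ε = v²/2 − μ/r = (18920)²/2 − 1.267×10¹⁷/3.307×10⁸ = -2.041×10⁸ J/kg.
Since ε = −μ/(2a), a = −μ/(2ε) = 3.103×10⁸ m = 3.1034×10⁵ km.

a ≈ 3.10×10⁵ km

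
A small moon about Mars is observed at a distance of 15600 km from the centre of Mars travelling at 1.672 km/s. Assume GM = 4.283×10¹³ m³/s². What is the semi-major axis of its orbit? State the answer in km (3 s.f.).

a ≈ 15900 km

r = 1.560×10⁷ m.
Vis-viva rearranged: 1/a = 2/r − v²/μ = 1.282×10⁻⁷ − 6.527×10⁻⁸ = 6.293×10⁻⁸ m⁻¹.
a = 1.589×10⁷ m = 15890 km.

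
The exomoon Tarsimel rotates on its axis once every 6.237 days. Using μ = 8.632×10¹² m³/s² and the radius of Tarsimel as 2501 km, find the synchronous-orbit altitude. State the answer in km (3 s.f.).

T = 6.237 days = 5.389×10⁵ s.
A synchronous orbit has period T, so by Kepler's third law a = (μT²/4π²)^(1/3).
μT²/4π² = 8.632×10¹² × (5.389×10⁵)² / 39.48 = 6.349×10²² m³.
a = 3.989×10⁷ m = 39894 km.
Altitude h = a − R = 39894 − 2501 = 37393 km.

h_sync ≈ 37400 km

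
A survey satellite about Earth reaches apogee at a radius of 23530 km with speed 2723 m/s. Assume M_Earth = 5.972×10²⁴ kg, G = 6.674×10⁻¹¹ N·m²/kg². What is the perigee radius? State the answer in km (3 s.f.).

perigee radius ≈ 6590 km

μ = GM = 6.674×10⁻¹¹ × 5.972×10²⁴ = 3.986×10¹⁴ m³/s².
r_a = 2.353×10⁷ m.
Specific energy ε = v²/2 − μ/r = -1.323×10⁷ J/kg, so a = −μ/(2ε) = 1.506×10⁷ m.
The apsides satisfy r_p + r_a = 2a, so the perigee radius is 2a − r_a = 6.593×10⁶ m = 6592.9 km.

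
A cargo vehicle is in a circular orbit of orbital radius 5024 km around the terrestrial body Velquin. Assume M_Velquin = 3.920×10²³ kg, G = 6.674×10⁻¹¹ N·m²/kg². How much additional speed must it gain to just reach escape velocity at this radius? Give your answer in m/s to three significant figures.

Δv ≈ 945 m/s

μ = GM = 6.674×10⁻¹¹ × 3.920×10²³ = 2.616×10¹³ m³/s².
r = 5024 km = 5.024×10⁶ m.
Circular speed v_c = √(μ/r) = 2282 m/s.
Escape speed v_esc = √(2μ/r) = √2 × v_c = 3227 m/s.
Δv = v_esc − v_c = 945.2 m/s.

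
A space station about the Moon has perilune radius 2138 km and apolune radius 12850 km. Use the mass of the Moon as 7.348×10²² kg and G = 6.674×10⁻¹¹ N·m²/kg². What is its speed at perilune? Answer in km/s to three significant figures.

v ≈ 1.98 km/s

μ = GM = 6.674×10⁻¹¹ × 7.348×10²² = 4.904×10¹² m³/s².
Semi-major axis a = (r_p + r_a)/2 = 7494.0 km = 7.494×10⁶ m.
Vis-viva: v² = μ(2/r − 1/a) = 4.904×10¹² × (9.355×10⁻⁷ − 1.334×10⁻⁷) = 3.933×10⁶ m²/s².
v = 1983 m/s = 1.983 km/s.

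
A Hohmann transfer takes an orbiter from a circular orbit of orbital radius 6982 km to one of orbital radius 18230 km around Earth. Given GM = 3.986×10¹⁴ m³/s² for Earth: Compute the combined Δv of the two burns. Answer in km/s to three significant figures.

r₁ = 6982 km = 6.982×10⁶ m.
r₂ = 18230 km = 1.823×10⁷ m.
Transfer ellipse a_t = (r₁ + r₂)/2 = 1.261×10⁷ m.
At r₁: circular v_c1 = √(μ/r₁) = 7556 m/s; transfer-perigee v_p = √[μ(2/r₁ − 1/a_t)] = 9086 m/s.
Δv₁ = v_p − v_c1 = 1530 m/s.
At r₂: circular v_c2 = √(μ/r₂) = 4676 m/s; transfer-apogee v_a = √[μ(2/r₂ − 1/a_t)] = 3480 m/s.
Δv₂ = v_c2 − v_a = 1196 m/s.
Total Δv = Δv₁ + Δv₂ = 2726 m/s = 2.726 km/s.

Δv_total ≈ 2.73 km/s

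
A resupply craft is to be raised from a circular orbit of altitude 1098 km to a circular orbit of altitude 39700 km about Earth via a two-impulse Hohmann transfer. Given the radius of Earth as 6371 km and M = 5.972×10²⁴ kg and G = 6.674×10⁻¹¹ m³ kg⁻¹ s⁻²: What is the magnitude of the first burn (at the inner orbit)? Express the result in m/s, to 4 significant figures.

Δv ≈ 2278 m/s

μ = GM = 6.674×10⁻¹¹ × 5.972×10²⁴ = 3.986×10¹⁴ m³/s².
r₁ = 6371 + 1098 = 7469.0 km = 7.4690×10⁶ m.
r₂ = 6371 + 39700 = 46071 km = 4.6071×10⁷ m.
Transfer ellipse a_t = (r₁ + r₂)/2 = 2.677×10⁷ m.
At r₁: circular v_c1 = √(μ/r₁) = 7305 m/s; transfer-perigee v_p = √[μ(2/r₁ − 1/a_t)] = 9583 m/s.
Δv₁ = v_p − v_c1 = 2278 m/s.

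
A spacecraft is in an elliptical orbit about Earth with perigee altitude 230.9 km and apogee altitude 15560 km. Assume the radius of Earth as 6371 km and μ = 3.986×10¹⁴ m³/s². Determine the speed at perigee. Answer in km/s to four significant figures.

v ≈ 9.634 km/s

r_p = 6371 + 230.9 = 6601.9 km = 6.6019×10⁶ m.
r_a = 6371 + 15560 = 21931 km = 2.1931×10⁷ m.
Semi-major axis a = (r_p + r_a)/2 = 14266 km = 1.427×10⁷ m.
Vis-viva: v² = μ(2/r − 1/a) = 3.986×10¹⁴ × (3.029×10⁻⁷ − 7.009×10⁻⁸) = 9.281×10⁷ m²/s².
v = 9634 m/s = 9.634 km/s.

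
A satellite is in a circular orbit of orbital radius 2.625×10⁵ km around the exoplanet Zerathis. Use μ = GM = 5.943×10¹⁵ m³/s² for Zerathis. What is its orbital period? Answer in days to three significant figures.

r = 2.625×10⁵ km = 2.625×10⁸ m.
Kepler's third law: T = 2π√(r³/μ) = 2π√((2.625×10⁸)³ / 5.943×10¹⁵).
r³/μ = 3.044×10⁹ s², so T = 2π × 5.517×10⁴ = 3.466×10⁵ s.
Converting: 3.466×10⁵ s ÷ 86400 = 4.012 days.

T ≈ 4.01 days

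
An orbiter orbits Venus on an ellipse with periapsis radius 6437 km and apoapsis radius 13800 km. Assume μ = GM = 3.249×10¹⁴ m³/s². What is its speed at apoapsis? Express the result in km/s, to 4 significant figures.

Semi-major axis a = (r_p + r_a)/2 = 10118 km = 1.012×10⁷ m.
Vis-viva: v² = μ(2/r − 1/a) = 3.249×10¹⁴ × (1.449×10⁻⁷ − 9.883×10⁻⁸) = 1.498×10⁷ m²/s².
v = 3870 m/s = 3.870 km/s.

v ≈ 3.870 km/s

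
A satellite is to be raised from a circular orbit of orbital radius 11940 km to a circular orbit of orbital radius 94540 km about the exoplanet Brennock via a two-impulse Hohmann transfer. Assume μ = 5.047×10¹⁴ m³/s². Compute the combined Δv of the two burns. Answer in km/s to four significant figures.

Δv_total ≈ 3.379 km/s

r₁ = 11940 km = 1.194×10⁷ m.
r₂ = 94540 km = 9.454×10⁷ m.
Transfer ellipse a_t = (r₁ + r₂)/2 = 5.324×10⁷ m.
At r₁: circular v_c1 = √(μ/r₁) = 6502 m/s; transfer-periapsis v_p = √[μ(2/r₁ − 1/a_t)] = 8664 m/s.
Δv₁ = v_p − v_c1 = 2162 m/s.
At r₂: circular v_c2 = √(μ/r₂) = 2311 m/s; transfer-apoapsis v_a = √[μ(2/r₂ − 1/a_t)] = 1094 m/s.
Δv₂ = v_c2 − v_a = 1216 m/s.
Total Δv = Δv₁ + Δv₂ = 3379 m/s = 3.379 km/s.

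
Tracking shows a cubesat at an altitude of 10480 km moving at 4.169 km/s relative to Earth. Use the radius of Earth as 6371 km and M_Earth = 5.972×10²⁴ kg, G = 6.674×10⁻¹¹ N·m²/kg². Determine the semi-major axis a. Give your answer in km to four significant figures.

a ≈ 13320 km

μ = GM = 6.674×10⁻¹¹ × 5.972×10²⁴ = 3.986×10¹⁴ m³/s².
r = 6371 + 10480 = 16851 km = 1.685×10⁷ m.
Specific orbital energy ε = v²/2 − μ/r = (4169)²/2 − 3.986×10¹⁴/1.685×10⁷ = -1.496×10⁷ J/kg.
Since ε = −μ/(2a), a = −μ/(2ε) = 1.332×10⁷ m = 13319 km.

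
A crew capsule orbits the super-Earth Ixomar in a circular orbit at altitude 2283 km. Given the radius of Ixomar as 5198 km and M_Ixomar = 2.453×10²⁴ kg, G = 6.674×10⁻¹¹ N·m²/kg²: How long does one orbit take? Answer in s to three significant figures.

T ≈ 10000 s

μ = GM = 6.674×10⁻¹¹ × 2.453×10²⁴ = 1.637×10¹⁴ m³/s².
r = 5198 + 2283 = 7481.0 km = 7.4810×10⁶ m.
Kepler's third law: T = 2π√(r³/μ) = 2π√((7.481×10⁶)³ / 1.637×10¹⁴).
r³/μ = 2.557×10⁶ s², so T = 2π × 1.599×10³ = 1.005×10⁴ s.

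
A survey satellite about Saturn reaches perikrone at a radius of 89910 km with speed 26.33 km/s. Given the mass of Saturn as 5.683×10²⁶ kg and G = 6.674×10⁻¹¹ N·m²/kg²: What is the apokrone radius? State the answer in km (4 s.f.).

μ = GM = 6.674×10⁻¹¹ × 5.683×10²⁶ = 3.793×10¹⁶ m³/s².
r_p = 8.991×10⁷ m.
Specific energy ε = v²/2 − μ/r = -7.521×10⁷ J/kg, so a = −μ/(2ε) = 2.521×10⁸ m.
The apsides satisfy r_p + r_a = 2a, so the apokrone radius is 2a − r_p = 4.144×10⁸ m = 4.1437×10⁵ km.

apokrone radius ≈ 4.144×10⁵ km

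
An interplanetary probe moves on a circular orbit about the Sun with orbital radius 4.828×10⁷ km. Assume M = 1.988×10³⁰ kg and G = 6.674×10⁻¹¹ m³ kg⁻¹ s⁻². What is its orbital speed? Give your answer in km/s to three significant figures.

μ = GM = 6.674×10⁻¹¹ × 1.988×10³⁰ = 1.327×10²⁰ m³/s².
r = 4.828×10⁷ km = 4.828×10¹⁰ m.
For a circular orbit v = √(μ/r) = √(1.327×10²⁰ / 4.828×10¹⁰) = √(2.748×10⁹) = 52420 m/s.
That is 52.42 km/s.

v ≈ 52.4 km/s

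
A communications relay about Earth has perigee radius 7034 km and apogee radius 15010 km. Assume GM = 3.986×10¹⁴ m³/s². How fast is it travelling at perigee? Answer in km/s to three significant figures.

v ≈ 8.78 km/s

Semi-major axis a = (r_p + r_a)/2 = 11022 km = 1.102×10⁷ m.
Vis-viva: v² = μ(2/r − 1/a) = 3.986×10¹⁴ × (2.843×10⁻⁷ − 9.073×10⁻⁸) = 7.717×10⁷ m²/s².
v = 8785 m/s = 8.785 km/s.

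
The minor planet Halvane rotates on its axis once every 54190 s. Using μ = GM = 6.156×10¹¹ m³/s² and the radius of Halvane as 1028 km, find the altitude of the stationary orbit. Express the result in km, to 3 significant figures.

A synchronous orbit has period T, so by Kepler's third law a = (μT²/4π²)^(1/3).
μT²/4π² = 6.156×10¹¹ × (5.419×10⁴)² / 39.48 = 4.579×10¹⁹ m³.
a = 3.578×10⁶ m = 3577.6 km.
Altitude h = a − R = 3577.6 − 1028 = 2549.6 km.

h_sync ≈ 2550 km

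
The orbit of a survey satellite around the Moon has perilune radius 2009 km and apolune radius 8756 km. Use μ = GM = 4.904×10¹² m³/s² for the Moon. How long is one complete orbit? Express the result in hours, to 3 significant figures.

T ≈ 9.84 hours

Semi-major axis a = (r_p + r_a)/2 = (2009.0 + 8756.0)/2 = 5382.5 km = 5.382×10⁶ m.
By Kepler's third law T = 2π√(a³/μ) = 2π × 5.639×10³ = 3.543×10⁴ s.
= 9.842 hours.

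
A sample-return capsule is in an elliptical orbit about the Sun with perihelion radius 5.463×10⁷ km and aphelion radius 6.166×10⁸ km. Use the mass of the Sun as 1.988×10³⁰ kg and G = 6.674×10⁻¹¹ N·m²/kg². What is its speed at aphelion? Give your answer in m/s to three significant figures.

v ≈ 5920 m/s

μ = GM = 6.674×10⁻¹¹ × 1.988×10³⁰ = 1.327×10²⁰ m³/s².
Semi-major axis a = (r_p + r_a)/2 = 3.3562×10⁸ km = 3.356×10¹¹ m.
Vis-viva: v² = μ(2/r − 1/a) = 1.327×10²⁰ × (3.244×10⁻¹² − 2.980×10⁻¹²) = 3.503×10⁷ m²/s².
v = 5918 m/s.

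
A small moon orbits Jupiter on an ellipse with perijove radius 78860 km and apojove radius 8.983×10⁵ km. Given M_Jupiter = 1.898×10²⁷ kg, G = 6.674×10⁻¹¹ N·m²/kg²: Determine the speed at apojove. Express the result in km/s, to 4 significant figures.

v ≈ 4.771 km/s

μ = GM = 6.674×10⁻¹¹ × 1.898×10²⁷ = 1.267×10¹⁷ m³/s².
Semi-major axis a = (r_p + r_a)/2 = 4.8858×10⁵ km = 4.886×10⁸ m.
Vis-viva: v² = μ(2/r − 1/a) = 1.267×10¹⁷ × (2.226×10⁻⁹ − 2.047×10⁻⁹) = 2.276×10⁷ m²/s².
v = 4771 m/s = 4.771 km/s.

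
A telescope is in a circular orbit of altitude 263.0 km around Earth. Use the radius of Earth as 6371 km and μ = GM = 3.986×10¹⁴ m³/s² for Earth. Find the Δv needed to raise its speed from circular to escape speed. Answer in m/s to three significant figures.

r = 6371 + 263.0 = 6634.0 km = 6.6340×10⁶ m.
Circular speed v_c = √(μ/r) = 7751 m/s.
Escape speed v_esc = √(2μ/r) = √2 × v_c = 10960 m/s.
Δv = v_esc − v_c = 3211 m/s.

Δv ≈ 3210 m/s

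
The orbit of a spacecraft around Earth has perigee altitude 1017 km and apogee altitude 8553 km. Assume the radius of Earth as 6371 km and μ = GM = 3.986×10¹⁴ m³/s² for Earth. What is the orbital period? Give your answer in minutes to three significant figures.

T ≈ 195 minutes

r_p = 6371 + 1017 = 7388.0 km = 7.3880×10⁶ m.
r_a = 6371 + 8553 = 14924 km = 1.4924×10⁷ m.
Semi-major axis a = (r_p + r_a)/2 = (7388.0 + 14924)/2 = 11156 km = 1.116×10⁷ m.
By Kepler's third law T = 2π√(a³/μ) = 2π × 1.866×10³ = 1.173×10⁴ s.
= 195.4 minutes.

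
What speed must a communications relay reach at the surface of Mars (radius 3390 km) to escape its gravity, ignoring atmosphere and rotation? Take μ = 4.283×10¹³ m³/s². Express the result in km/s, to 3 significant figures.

v_esc ≈ 5.03 km/s

r = R = 3.390×10⁶ m.
Escape speed v_esc = √(2μ/r) = √(2 × 4.283×10¹³ / 3.390×10⁶) = √(2.527×10⁷) = 5027 m/s.
= 5.027 km/s.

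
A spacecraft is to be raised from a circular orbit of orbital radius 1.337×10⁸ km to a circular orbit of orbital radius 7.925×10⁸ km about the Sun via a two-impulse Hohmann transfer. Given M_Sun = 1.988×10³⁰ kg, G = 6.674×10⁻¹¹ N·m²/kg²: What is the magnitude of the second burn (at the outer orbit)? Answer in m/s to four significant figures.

Δv ≈ 5987 m/s

μ = GM = 6.674×10⁻¹¹ × 1.988×10³⁰ = 1.327×10²⁰ m³/s².
r₁ = 1.337×10⁸ km = 1.337×10¹¹ m.
r₂ = 7.925×10⁸ km = 7.925×10¹¹ m.
Transfer ellipse a_t = (r₁ + r₂)/2 = 4.631×10¹¹ m.
At r₁: circular v_c1 = √(μ/r₁) = 31500 m/s; transfer-perihelion v_p = √[μ(2/r₁ − 1/a_t)] = 41210 m/s.
At r₂: circular v_c2 = √(μ/r₂) = 12940 m/s; transfer-aphelion v_a = √[μ(2/r₂ − 1/a_t)] = 6952 m/s.
Δv₂ = v_c2 − v_a = 5987 m/s.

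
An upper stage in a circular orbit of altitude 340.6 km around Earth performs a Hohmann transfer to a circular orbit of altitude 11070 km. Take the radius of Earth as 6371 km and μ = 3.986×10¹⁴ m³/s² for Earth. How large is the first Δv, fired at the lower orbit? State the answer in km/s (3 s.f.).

Δv ≈ 1.55 km/s

r₁ = 6371 + 340.6 = 6711.6 km = 6.7116×10⁶ m.
r₂ = 6371 + 11070 = 17441 km = 1.7441×10⁷ m.
Transfer ellipse a_t = (r₁ + r₂)/2 = 1.208×10⁷ m.
At r₁: circular v_c1 = √(μ/r₁) = 7706 m/s; transfer-perigee v_p = √[μ(2/r₁ − 1/a_t)] = 9261 m/s.
Δv₁ = v_p − v_c1 = 1555 m/s.
= 1.555 km/s.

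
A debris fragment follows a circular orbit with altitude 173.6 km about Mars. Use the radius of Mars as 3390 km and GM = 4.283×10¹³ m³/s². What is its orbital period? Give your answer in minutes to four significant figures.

r = 3390 + 173.6 = 3563.6 km = 3.5636×10⁶ m.
Kepler's third law: T = 2π√(r³/μ) = 2π√((3.564×10⁶)³ / 4.283×10¹³).
r³/μ = 1.057×10⁶ s², so T = 2π × 1.028×10³ = 6.459×10³ s.
Converting: 6.459×10³ s ÷ 60.00 = 107.6 minutes.

T ≈ 107.6 minutes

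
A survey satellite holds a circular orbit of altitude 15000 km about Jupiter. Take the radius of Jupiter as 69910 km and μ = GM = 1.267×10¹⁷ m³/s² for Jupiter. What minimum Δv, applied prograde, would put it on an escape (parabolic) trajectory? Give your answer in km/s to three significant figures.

r = 69910 + 15000 = 84910 km = 8.4910×10⁷ m.
Circular speed v_c = √(μ/r) = 38630 m/s.
Escape speed v_esc = √(2μ/r) = √2 × v_c = 54630 m/s.
Δv = v_esc − v_c = 16000 m/s = 16.00 km/s.

Δv ≈ 16.0 km/s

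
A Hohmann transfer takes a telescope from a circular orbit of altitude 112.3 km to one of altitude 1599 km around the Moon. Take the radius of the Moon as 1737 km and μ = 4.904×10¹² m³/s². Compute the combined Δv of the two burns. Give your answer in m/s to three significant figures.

r₁ = 1737 + 112.3 = 1849.3 km = 1.8493×10⁶ m.
r₂ = 1737 + 1599 = 3336.0 km = 3.3360×10⁶ m.
Transfer ellipse a_t = (r₁ + r₂)/2 = 2.593×10⁶ m.
At r₁: circular v_c1 = √(μ/r₁) = 1628 m/s; transfer-perilune v_p = √[μ(2/r₁ − 1/a_t)] = 1847 m/s.
Δv₁ = v_p − v_c1 = 218.8 m/s.
At r₂: circular v_c2 = √(μ/r₂) = 1212 m/s; transfer-apolune v_a = √[μ(2/r₂ − 1/a_t)] = 1024 m/s.
Δv₂ = v_c2 − v_a = 188.5 m/s.
Total Δv = Δv₁ + Δv₂ = 407.2 m/s.

Δv_total ≈ 407 m/s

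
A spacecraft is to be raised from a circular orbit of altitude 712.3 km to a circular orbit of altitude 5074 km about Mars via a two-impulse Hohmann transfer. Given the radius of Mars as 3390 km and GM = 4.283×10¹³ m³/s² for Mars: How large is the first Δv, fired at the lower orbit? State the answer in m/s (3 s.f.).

Δv ≈ 519 m/s

r₁ = 3390 + 712.3 = 4102.3 km = 4.1023×10⁶ m.
r₂ = 3390 + 5074 = 8464.0 km = 8.4640×10⁶ m.
Transfer ellipse a_t = (r₁ + r₂)/2 = 6.283×10⁶ m.
At r₁: circular v_c1 = √(μ/r₁) = 3231 m/s; transfer-periapsis v_p = √[μ(2/r₁ − 1/a_t)] = 3750 m/s.
Δv₁ = v_p − v_c1 = 519.1 m/s.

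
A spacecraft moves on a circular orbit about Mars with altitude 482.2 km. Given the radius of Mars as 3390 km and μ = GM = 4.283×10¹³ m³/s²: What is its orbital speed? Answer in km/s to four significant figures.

r = 3390 + 482.2 = 3872.2 km = 3.8722×10⁶ m.
For a circular orbit v = √(μ/r) = √(4.283×10¹³ / 3.872×10⁶) = √(1.106×10⁷) = 3326 m/s.
That is 3.326 km/s.

v ≈ 3.326 km/s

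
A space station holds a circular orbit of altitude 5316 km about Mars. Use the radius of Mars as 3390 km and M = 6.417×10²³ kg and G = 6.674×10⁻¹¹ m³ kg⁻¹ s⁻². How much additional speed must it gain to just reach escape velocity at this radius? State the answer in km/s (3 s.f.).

Δv ≈ 0.919 km/s

μ = GM = 6.674×10⁻¹¹ × 6.417×10²³ = 4.283×10¹³ m³/s².
r = 3390 + 5316 = 8706.0 km = 8.7060×10⁶ m.
Circular speed v_c = √(μ/r) = 2218 m/s.
Escape speed v_esc = √(2μ/r) = √2 × v_c = 3137 m/s.
Δv = v_esc − v_c = 918.7 m/s = 0.9187 km/s.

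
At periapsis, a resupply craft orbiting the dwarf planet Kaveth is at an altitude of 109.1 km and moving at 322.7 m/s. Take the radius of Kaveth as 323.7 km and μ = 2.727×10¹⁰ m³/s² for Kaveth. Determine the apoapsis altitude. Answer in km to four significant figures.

r_p = 323.7 + 109.1 = 432.80 km = 4.328×10⁵ m.
Specific energy ε = v²/2 − μ/r = -1.094×10⁴ J/kg, so a = −μ/(2ε) = 1.246×10⁶ m.
The apsides satisfy r_p + r_a = 2a, so the apoapsis radius is 2a − r_p = 2.060×10⁶ m = 2059.7 km.
Apoapsis altitude = 2059.7 − 323.7 = 1736.0 km.

apoapsis altitude ≈ 1736 km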